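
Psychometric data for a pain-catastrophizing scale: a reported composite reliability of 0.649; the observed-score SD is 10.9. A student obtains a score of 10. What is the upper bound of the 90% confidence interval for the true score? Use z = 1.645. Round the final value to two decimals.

20.62

SEM = 10.90000×√(1 − 0.64900) ≈ 6.45773
Half-width = 1.645×6.45773 ≈ 10.62297
Upper bound: 10 + 10.62297 = 20.62297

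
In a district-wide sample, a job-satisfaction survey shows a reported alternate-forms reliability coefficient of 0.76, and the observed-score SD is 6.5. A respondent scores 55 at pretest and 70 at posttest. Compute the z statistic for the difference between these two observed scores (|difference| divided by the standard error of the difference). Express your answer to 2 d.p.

SEM = 6.500 × √(1 − 0.760) = 6.500 × √0.240 ≃ 6.500 × 0.490 ≃ 3.184
SE_diff = SEM × √2 ≃ 3.184 × 1.414 ≃ 4.503
z = |55 − 70| / 4.503 = 15 / 4.503 ≃ 3.331

3.33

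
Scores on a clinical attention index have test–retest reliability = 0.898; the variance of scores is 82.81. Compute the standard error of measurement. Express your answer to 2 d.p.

SD = √82.81 ≈ 9.1000
The standard error of measurement is 9.1000·√(1 − 0.8980) ≈ 9.1000·0.3194 ≈ 2.9063.

2.91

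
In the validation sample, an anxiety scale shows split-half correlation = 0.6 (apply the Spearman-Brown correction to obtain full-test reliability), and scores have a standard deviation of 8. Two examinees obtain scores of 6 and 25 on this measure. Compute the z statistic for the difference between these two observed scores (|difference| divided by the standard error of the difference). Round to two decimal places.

3.36

r_full = 2·0.6 / (1 + 0.6) ≈ 0.750
SEM = 8.000 · √(1 − 0.750) = 8.000 · √0.250 ≈ 8.000 · 0.500 ≈ 4.000
Standard error of the difference = 4.000·√2 ≈ 5.657
z = |6 − 25| / 5.657 = 19 / 5.657 ≈ 3.359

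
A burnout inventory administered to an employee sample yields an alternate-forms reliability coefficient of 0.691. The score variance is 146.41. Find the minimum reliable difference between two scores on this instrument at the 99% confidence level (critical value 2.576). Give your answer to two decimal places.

24.50

σ = 146.41^(1/2) = 12.1000
SEM = 12.1000 * √(1 − 0.6910) = 12.1000 * √0.3090 ≈ 12.1000 * 0.5559 ≈ 6.7261
Standard error of the difference = 6.7261·√2 ≈ 9.5122
Minimum reliable difference = 2.576 * SE_diff ≈ 2.576 * 9.5122 ≈ 24.5034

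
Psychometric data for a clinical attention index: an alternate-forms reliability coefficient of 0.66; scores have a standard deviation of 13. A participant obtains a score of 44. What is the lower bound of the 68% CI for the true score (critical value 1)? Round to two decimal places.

SEM = 13.0000 × √(1 − 0.6600) = 13.0000 × √0.3400 ≈ 13.0000 × 0.5831 ≈ 7.5802
Margin = 1 × 7.5802 ≈ 7.5802
Lower limit = 44 − 7.5802 ≈ 36.4198

36.42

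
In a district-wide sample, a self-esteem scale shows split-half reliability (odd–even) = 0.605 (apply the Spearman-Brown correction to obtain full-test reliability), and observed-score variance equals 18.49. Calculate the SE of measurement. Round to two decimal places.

SD = √18.49 = 4.3000
Spearman-Brown: r = 2(0.605) / (1 + 0.605) = 1.2100 / 1.6050 ≈ 0.7539
SEM = 4.3000 × √(1 − 0.7539) = 4.3000 × √0.2461 ≈ 4.3000 × 0.4961 ≈ 2.1332

2.13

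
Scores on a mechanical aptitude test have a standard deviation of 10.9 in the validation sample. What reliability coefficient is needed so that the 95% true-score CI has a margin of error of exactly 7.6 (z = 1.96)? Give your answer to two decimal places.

SEM needed = half-width / z = 7.6/1.96 ≈ 3.8776
Required reliability = 1 − (SEM/SD)² = 1 − 0.1265 ≈ 0.8735

0.87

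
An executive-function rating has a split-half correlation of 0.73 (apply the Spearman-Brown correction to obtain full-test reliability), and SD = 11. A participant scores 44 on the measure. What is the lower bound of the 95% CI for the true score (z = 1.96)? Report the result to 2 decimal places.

r_full = 2·0.73 / (1 + 0.73) ≈ 0.844
SEM = 11.000 · √(1 − 0.844) = 11.000 · √0.156 ≈ 11.000 · 0.395 ≈ 4.346
1.96 · SEM ≈ 8.517
Lower bound: 44 − 8.517 = 35.483

35.48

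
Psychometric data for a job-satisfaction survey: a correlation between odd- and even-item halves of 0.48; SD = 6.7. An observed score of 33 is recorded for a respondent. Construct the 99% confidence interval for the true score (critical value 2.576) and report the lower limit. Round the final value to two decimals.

r_full = 2·0.48 / (1 + 0.48) ≃ 0.6486
The standard error of measurement is 6.7000*√(1 − 0.6486) ≃ 6.7000*0.5927 ≃ 3.9714.
Margin = 2.576 * 3.9714 ≃ 10.2304
Lower limit = 33 − 10.2304 ≃ 22.7696

22.77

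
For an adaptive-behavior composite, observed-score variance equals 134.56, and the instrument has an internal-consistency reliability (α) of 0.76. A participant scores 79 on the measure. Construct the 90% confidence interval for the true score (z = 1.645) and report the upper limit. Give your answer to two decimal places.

SD = √134.56 = 11.60000
SEM = 11.60000 * √(1 − 0.76000) = 11.60000 * √0.24000 ≈ 11.60000 * 0.48990 ≈ 5.68282
1.645 * SEM ≈ 9.34823
Upper limit = 79 + 9.34823 ≈ 88.34823

88.35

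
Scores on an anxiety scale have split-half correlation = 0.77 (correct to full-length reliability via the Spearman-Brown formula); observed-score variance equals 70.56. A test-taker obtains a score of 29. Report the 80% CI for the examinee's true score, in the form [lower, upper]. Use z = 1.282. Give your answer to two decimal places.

SD = √70.56 ≈ 8.400
Spearman-Brown: r = 2(0.77) / (1 + 0.77) = 1.540 / 1.770 ≈ 0.870
SEM = 8.400 * √(1 − 0.870) = 8.400 * √0.130 ≈ 8.400 * 0.360 ≈ 3.028
Half-width = 1.282*3.028 ≈ 3.882
Interval: (25.118, 32.882)

[25.12, 32.88]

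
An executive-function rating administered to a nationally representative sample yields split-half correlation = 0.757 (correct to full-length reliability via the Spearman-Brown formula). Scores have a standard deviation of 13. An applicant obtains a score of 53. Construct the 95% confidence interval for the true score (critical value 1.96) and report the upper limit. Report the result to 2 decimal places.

r_full = 2·0.757 / (1 + 0.757) ≈ 0.862
SEM = 13.000 * √(1 − 0.862) = 13.000 * √0.138 ≈ 13.000 * 0.372 ≈ 4.835
1.96 * SEM ≈ 9.476
Upper bound: 53 + 9.476 = 62.476

62.48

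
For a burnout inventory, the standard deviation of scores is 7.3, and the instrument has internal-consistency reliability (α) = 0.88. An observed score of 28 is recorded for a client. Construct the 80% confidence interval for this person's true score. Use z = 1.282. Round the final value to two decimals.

[24.76, 31.24]

SEM = 7.300 · √(1 − 0.880) = 7.300 · √0.120 ≈ 7.300 · 0.346 ≈ 2.529
Half-width = 1.282·2.529 ≈ 3.242
80% CI: 28 ± 3.242 = [24.758, 31.242]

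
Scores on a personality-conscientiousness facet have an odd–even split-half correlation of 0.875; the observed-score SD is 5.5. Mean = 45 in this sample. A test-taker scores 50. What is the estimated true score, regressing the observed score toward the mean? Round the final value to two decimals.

Full-length reliability (Spearman-Brown) = 2(0.875)/(1+0.875) ≈ 0.933
T̂ = 0.933(50) + 0.067(45) ≈ 49.667

49.67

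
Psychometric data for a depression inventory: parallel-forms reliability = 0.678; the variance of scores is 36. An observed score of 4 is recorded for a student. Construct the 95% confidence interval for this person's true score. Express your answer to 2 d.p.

[-2.67, 10.67]

σ = 36^(1/2) = 6.000
SEM = 6.000 · √(1 − 0.678) = 6.000 · √0.322 ≃ 6.000 · 0.567 ≃ 3.405
1.96 · SEM ≃ 6.673
95% CI: 4 ± 6.673 = [-2.673, 10.673]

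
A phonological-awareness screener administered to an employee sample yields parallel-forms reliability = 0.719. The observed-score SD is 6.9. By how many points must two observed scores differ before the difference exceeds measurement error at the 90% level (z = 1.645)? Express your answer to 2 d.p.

8.51

SEM = 6.9000 · √(1 − 0.7190) = 6.9000 · √0.2810 ≈ 6.9000 · 0.5301 ≈ 3.6577
SE_diff = √2 · SEM ≈ 5.1727
Smallest detectable difference = 1.645·5.1727 ≈ 8.5091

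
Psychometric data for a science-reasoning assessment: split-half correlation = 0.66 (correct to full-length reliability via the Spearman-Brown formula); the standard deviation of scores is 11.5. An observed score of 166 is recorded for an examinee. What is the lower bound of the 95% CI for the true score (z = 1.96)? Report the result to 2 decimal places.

Spearman-Brown: r = 2(0.66) / (1 + 0.66) = 1.3200 / 1.6600 ≃ 0.7952
SEM = 11.5000 × √(1 − 0.7952) = 11.5000 × √0.2048 ≃ 11.5000 × 0.4526 ≃ 5.2046
Half-width = 1.96×5.2046 ≃ 10.2009
Lower bound: 166 − 10.2009 = 155.7991

155.80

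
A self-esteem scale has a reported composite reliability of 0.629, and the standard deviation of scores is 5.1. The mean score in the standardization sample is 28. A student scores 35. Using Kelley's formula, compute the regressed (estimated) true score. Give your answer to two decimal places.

32.40

T̂ = r·X + (1 − r)·M = 0.6290×35 + 0.3710×28 = 22.0150 + 10.3880 ≈ 32.4030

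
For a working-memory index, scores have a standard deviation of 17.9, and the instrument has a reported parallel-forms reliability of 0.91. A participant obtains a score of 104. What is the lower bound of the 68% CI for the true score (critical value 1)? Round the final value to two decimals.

98.63

SEM = 17.90000 * √(1 − 0.91000) = 17.90000 * √0.09000 ≈ 17.90000 * 0.30000 ≈ 5.37000
Margin = 1 * 5.37000 ≈ 5.37000
Lower limit = 104 − 5.37000 ≈ 98.63000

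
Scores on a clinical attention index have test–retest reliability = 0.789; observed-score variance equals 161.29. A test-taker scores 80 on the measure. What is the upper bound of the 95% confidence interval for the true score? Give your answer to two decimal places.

SD = √161.29 = 12.700
SEM = 12.700 · √(1 − 0.789) = 12.700 · √0.211 ≈ 12.700 · 0.459 ≈ 5.834
1.96 · SEM ≈ 11.434
Upper bound: 80 + 11.434 = 91.434

91.43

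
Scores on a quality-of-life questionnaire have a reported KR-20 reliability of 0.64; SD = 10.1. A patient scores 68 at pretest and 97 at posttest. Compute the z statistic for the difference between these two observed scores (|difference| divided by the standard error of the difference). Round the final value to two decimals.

3.38

The standard error of measurement is 10.1000×√(1 − 0.6400) ≈ 10.1000×0.6000 ≈ 6.0600.
SE_diff = √2 × SEM ≈ 8.5701
z = 29 / 8.5701 ≈ 3.3838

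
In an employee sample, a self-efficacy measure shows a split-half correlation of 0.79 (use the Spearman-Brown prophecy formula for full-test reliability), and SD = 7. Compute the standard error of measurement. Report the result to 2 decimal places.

2.40

r_full = 2·0.79 / (1 + 0.79) ≃ 0.883
The standard error of measurement is 7.000*√(1 − 0.883) ≃ 7.000*0.343 ≃ 2.398.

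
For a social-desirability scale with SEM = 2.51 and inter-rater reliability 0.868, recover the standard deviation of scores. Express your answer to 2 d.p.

SD = SEM / √(1 − r) = 2.51 / √0.1320 ≈ 2.51 / 0.3633 ≈ 6.9085

6.91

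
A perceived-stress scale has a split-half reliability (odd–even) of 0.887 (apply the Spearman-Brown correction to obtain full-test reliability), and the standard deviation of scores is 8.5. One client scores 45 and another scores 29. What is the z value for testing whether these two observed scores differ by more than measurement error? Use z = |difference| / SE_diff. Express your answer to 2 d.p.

Full-length reliability (Spearman-Brown) = 2(0.887)/(1+0.887) ≃ 0.94012
SEM = 8.50000·√(1 − 0.94012) ≃ 2.08004
Standard error of the difference = 2.08004·√2 ≃ 2.94162
z = |45 − 29| / 2.94162 = 16 / 2.94162 ≃ 5.43917

5.44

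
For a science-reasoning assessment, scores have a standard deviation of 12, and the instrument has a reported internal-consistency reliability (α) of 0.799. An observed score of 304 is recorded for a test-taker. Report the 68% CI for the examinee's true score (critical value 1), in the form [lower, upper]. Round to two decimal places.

[298.62, 309.38]

SEM = 12.0000 * √(1 − 0.7990) = 12.0000 * √0.2010 ≃ 12.0000 * 0.4483 ≃ 5.3800
Margin = 1 * 5.3800 ≃ 5.3800
68% CI: 304 ± 5.3800 = [298.6200, 309.3800]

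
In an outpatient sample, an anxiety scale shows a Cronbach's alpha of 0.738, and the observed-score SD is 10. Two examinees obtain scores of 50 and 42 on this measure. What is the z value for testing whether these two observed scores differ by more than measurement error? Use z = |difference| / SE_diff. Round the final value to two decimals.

SEM = 10.00000 * √(1 − 0.73800) = 10.00000 * √0.26200 ≈ 10.00000 * 0.51186 ≈ 5.11859
Standard error of the difference = 5.11859·√2 ≈ 7.23878
z = |50 − 42| / 7.23878 = 8 / 7.23878 ≈ 1.10516

1.11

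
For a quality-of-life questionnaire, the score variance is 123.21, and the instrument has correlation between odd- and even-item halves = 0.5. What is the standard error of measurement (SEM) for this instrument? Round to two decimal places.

SD = √123.21 ≃ 11.1000
Spearman-Brown: r = 2(0.5) / (1 + 0.5) = 1.0000 / 1.5000 ≃ 0.6667
SEM = 11.1000·√(1 − 0.6667) ≃ 6.4086

6.41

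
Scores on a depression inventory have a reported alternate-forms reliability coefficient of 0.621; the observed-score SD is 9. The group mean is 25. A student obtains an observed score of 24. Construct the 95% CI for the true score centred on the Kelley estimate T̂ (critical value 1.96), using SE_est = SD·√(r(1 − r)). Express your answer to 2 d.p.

Estimated true score = 0.621·24 + (1 − 0.621)·25 ≃ 24.379
SE_est = SD · √(r(1 − r)) = 9.000 · √0.235 ≃ 9.000 · 0.485 ≃ 4.366
CI = 24.379 ± 1.96 · 4.366 → [15.821, 32.937]

[15.82, 32.94]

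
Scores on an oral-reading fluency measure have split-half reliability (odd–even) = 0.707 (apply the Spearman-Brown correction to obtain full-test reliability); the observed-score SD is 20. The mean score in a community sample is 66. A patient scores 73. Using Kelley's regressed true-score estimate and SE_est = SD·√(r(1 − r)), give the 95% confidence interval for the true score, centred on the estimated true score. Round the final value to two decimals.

Spearman-Brown: r = 2(0.707) / (1 + 0.707) = 1.4140 / 1.7070 ≈ 0.8284
Estimated true score = 0.8284·73 + (1 − 0.8284)·66 ≈ 71.7985
SE_est = SD · √(r(1 − r)) = 20.0000 · √0.1422 ≈ 20.0000 · 0.3771 ≈ 7.5415
CI = 71.7985 ± 1.96 · 7.5415 → [57.0172, 86.5797]

[57.02, 86.58]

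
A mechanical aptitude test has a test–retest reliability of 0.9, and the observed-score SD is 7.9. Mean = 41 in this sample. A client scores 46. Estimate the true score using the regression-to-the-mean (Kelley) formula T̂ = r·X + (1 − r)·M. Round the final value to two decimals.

T̂ = r·X + (1 − r)·M = 0.9000×46 + 0.1000×41 = 41.4000 + 4.1000 ≃ 45.5000

45.50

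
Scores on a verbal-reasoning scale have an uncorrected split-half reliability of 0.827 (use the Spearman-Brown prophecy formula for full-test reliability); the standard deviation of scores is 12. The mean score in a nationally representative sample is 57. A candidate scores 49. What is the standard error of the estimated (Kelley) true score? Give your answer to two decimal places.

3.51

Spearman-Brown: r = 2(0.827) / (1 + 0.827) = 1.6540 / 1.8270 ≈ 0.9053
SE_est = 12.0000×√(0.9053×0.0947) ≈ 3.5134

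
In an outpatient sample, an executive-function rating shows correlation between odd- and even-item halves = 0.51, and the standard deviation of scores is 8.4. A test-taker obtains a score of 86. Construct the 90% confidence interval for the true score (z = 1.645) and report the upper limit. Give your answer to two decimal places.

93.87

Spearman-Brown: r = 2(0.51) / (1 + 0.51) = 1.0200 / 1.5100 ≃ 0.6755
SEM = 8.4000 * √(1 − 0.6755) = 8.4000 * √0.3245 ≃ 8.4000 * 0.5697 ≃ 4.7851
Half-width = 1.645*4.7851 ≃ 7.8715
Upper bound: 86 + 7.8715 = 93.8715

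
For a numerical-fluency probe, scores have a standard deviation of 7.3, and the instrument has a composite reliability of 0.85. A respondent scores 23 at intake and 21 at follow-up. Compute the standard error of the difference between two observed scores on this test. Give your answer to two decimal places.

The standard error of measurement is 7.30000×√(1 − 0.85000) ≃ 7.30000×0.38730 ≃ 2.82728.
SE_diff = SEM × √2 ≃ 2.82728 × 1.41421 ≃ 3.99837

4.00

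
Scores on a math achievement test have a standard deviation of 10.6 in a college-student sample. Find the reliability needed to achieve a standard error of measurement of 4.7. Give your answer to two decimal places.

r = 1 − (SEM / SD)² = 1 − (4.70000 / 10.6)² ≃ 1 − 0.19660 ≃ 0.80340

0.80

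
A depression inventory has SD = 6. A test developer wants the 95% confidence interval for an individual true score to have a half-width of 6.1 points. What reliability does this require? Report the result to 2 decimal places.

SEM needed = half-width / z = 6.1/1.96 ≈ 3.112
r = 1 − (3.112/6)² ≈ 1 − 0.269 ≈ 0.731

0.73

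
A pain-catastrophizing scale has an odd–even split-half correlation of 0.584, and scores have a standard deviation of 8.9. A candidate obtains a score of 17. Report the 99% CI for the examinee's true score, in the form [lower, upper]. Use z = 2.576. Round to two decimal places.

r_full = 2·0.584 / (1 + 0.584) ≈ 0.73737
SEM = 8.90000 · √(1 − 0.73737) = 8.90000 · √0.26263 ≈ 8.90000 · 0.51247 ≈ 4.56099
Half-width = 2.576·4.56099 ≈ 11.74911
Interval: (5.25089, 28.74911)

[5.25, 28.75]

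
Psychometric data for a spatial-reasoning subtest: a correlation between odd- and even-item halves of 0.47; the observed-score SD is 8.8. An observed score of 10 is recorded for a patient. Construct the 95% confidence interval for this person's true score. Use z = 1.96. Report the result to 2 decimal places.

Full-length reliability (Spearman-Brown) = 2(0.47)/(1+0.47) ≈ 0.639
SEM = 8.800 * √(1 − 0.639) = 8.800 * √0.361 ≈ 8.800 * 0.600 ≈ 5.284
Margin = 1.96 * 5.284 ≈ 10.357
Interval: (-0.357, 20.357)

[-0.36, 20.36]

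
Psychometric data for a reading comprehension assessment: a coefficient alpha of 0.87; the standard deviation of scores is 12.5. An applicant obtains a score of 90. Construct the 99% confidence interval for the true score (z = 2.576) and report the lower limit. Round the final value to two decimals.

78.39

SEM = 12.50000 × √(1 − 0.87000) = 12.50000 × √0.13000 ≃ 12.50000 × 0.36056 ≃ 4.50694
Half-width = 2.576×4.50694 ≃ 11.60988
Lower bound: 90 − 11.60988 = 78.39012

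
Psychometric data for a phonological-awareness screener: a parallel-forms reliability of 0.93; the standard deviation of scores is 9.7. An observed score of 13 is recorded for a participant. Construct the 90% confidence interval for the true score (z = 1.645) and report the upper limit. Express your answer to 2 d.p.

17.22

SEM = 9.70000×√(1 − 0.93000) ≈ 2.56638
Half-width = 1.645×2.56638 ≈ 4.22169
Upper limit = 13 + 4.22169 ≈ 17.22169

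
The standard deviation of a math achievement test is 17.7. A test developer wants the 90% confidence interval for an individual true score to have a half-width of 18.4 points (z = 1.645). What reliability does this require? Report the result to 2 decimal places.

0.60

SEM needed = half-width / z = 18.4/1.645 ≈ 11.185
r = 1 − (11.185/17.7)² ≈ 1 − 0.399 ≈ 0.601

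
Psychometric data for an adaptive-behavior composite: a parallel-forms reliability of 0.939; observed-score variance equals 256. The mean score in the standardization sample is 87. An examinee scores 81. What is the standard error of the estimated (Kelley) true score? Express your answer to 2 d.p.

3.83

SD = √256 ≈ 16.00000
SE_est = 16.00000·√[r(1 − r)] ≈ 3.82929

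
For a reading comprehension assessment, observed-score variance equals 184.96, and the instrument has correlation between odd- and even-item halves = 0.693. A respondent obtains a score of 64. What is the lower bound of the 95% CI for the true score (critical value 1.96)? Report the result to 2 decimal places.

SD = √184.96 ≈ 13.600
r_full = 2·0.693 / (1 + 0.693) ≈ 0.819
SEM = 13.600*√(1 − 0.819) ≈ 5.791
Margin = 1.96 * 5.791 ≈ 11.351
Lower bound: 64 − 11.351 = 52.649

52.65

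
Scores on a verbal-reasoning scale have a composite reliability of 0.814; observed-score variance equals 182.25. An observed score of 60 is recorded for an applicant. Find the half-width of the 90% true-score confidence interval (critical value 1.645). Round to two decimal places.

SD = √182.25 ≈ 13.500
SEM = 13.500 · √(1 − 0.814) = 13.500 · √0.186 ≈ 13.500 · 0.431 ≈ 5.822
Half-width = 1.645·5.822 ≈ 9.578

9.58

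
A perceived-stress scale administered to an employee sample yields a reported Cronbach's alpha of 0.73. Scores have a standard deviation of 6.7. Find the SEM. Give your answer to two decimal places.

3.48

The standard error of measurement is 6.7000·√(1 − 0.7300) ≈ 6.7000·0.5196 ≈ 3.4814.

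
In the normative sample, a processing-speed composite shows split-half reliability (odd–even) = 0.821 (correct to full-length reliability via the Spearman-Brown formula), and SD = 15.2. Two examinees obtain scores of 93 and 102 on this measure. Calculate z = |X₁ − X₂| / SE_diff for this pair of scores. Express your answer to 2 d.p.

r_full = 2·0.821 / (1 + 0.821) ≈ 0.90170
SEM = 15.20000*√(1 − 0.90170) ≈ 4.76557
SE_diff = SEM * √2 ≈ 4.76557 * 1.41421 ≈ 6.73954
z = |93 − 102| / 6.73954 = 9 / 6.73954 ≈ 1.33540

1.34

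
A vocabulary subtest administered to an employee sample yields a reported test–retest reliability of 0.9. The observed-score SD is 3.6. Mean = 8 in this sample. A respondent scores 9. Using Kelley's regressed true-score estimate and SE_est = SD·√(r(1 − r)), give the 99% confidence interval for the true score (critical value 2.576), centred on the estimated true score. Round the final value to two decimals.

[6.12, 11.68]

Estimated true score = 0.90000×9 + (1 − 0.90000)×8 ≈ 8.90000
SE_est = 3.60000·√[r(1 − r)] ≈ 1.08000
CI = 8.90000 ± 2.576 × 1.08000 → [6.11792, 11.68208]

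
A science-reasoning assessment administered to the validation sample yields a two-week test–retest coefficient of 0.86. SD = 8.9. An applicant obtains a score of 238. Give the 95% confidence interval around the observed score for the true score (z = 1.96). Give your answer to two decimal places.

[231.47, 244.53]

SEM = 8.9000 × √(1 − 0.8600) = 8.9000 × √0.1400 ≈ 8.9000 × 0.3742 ≈ 3.3301
1.96 × SEM ≈ 6.5269
95% CI: 238 ± 6.5269 = [231.4731, 244.5269]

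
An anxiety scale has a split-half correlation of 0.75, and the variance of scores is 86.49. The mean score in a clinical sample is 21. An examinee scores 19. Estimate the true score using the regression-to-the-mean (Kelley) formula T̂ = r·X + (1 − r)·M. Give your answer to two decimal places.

Spearman-Brown: r = 2(0.75) / (1 + 0.75) = 1.5000 / 1.7500 ≈ 0.8571
T̂ = 0.8571(19) + 0.1429(21) ≈ 19.2857

19.29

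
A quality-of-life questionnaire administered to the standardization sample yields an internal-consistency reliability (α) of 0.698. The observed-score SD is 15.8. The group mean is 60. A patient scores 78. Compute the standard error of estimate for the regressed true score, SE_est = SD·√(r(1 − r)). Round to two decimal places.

SE_est = SD · √(r(1 − r)) = 15.8000 · √0.2108 ≈ 15.8000 · 0.4591 ≈ 7.2542

7.25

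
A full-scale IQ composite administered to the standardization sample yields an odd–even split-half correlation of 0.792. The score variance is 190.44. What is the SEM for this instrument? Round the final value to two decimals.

SD = √190.44 = 13.8000
Full-length reliability (Spearman-Brown) = 2(0.792)/(1+0.792) ≈ 0.8839
The standard error of measurement is 13.8000×√(1 − 0.8839) ≈ 13.8000×0.3407 ≈ 4.7016.

4.70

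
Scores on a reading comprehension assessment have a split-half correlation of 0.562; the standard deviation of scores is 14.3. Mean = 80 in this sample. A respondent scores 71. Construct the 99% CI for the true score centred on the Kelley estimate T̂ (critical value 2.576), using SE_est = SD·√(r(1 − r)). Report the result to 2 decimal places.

Full-length reliability (Spearman-Brown) = 2(0.562)/(1+0.562) ≈ 0.720
T̂ = 0.720(71) + 0.280(80) ≈ 73.524
SE_est = SD · √(r(1 − r)) = 14.300 · √0.202 ≈ 14.300 · 0.449 ≈ 6.424
99% CI: 73.524 ± 16.547 ≈ (56.977, 90.071)

[56.98, 90.07]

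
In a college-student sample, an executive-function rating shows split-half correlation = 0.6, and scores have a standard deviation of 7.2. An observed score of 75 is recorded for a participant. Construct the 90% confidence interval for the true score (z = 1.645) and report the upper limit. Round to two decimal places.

Spearman-Brown: r = 2(0.6) / (1 + 0.6) = 1.2000 / 1.6000 ≈ 0.7500
The standard error of measurement is 7.2000*√(1 − 0.7500) ≈ 7.2000*0.5000 ≈ 3.6000.
1.645 * SEM ≈ 5.9220
Upper limit = 75 + 5.9220 ≈ 80.9220

80.92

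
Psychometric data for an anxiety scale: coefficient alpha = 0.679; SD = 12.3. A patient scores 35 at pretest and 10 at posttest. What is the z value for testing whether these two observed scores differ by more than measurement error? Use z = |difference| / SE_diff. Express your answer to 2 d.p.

2.54

SEM = 12.30000·√(1 − 0.67900) ≃ 6.96879
SE_diff = √2 · SEM ≃ 9.85536
z = |35 − 10| / 9.85536 = 25 / 9.85536 ≃ 2.53669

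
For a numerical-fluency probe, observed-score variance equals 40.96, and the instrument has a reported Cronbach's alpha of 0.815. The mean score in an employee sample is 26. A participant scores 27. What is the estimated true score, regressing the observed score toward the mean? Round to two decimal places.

T̂ = r·X + (1 − r)·M = 0.8150·27 + 0.1850·26 = 22.0050 + 4.8100 ≃ 26.8150

26.82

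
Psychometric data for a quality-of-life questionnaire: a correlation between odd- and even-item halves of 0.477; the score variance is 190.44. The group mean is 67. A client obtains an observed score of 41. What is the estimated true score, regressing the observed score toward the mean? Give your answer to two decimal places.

50.21

r_full = 2·0.477 / (1 + 0.477) ≃ 0.64590
T̂ = r·X + (1 − r)·M = 0.64590*41 + 0.35410*67 ≃ 26.48206 + 23.72444 ≃ 50.20650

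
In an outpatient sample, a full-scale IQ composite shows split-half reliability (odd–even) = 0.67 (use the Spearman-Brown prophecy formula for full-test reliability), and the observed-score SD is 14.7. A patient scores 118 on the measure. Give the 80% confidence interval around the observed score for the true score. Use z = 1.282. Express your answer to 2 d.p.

r_full = 2·0.67 / (1 + 0.67) ≈ 0.802
The standard error of measurement is 14.700·√(1 − 0.802) ≈ 14.700·0.445 ≈ 6.535.
Margin = 1.282 · 6.535 ≈ 8.377
Interval: (109.623, 126.377)

[109.62, 126.38]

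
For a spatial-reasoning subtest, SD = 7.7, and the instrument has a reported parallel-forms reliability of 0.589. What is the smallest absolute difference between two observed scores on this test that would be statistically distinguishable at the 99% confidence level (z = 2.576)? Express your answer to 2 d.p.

SEM = 7.700 * √(1 − 0.589) = 7.700 * √0.411 ≈ 7.700 * 0.641 ≈ 4.936
SE_diff = √2 * SEM ≈ 6.981
Smallest detectable difference = 2.576*6.981 ≈ 17.983

17.98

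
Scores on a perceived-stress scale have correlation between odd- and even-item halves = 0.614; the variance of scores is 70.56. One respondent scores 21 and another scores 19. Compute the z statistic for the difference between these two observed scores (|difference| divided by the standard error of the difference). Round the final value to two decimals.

0.34

σ = 70.56^(1/2) = 8.400
Spearman-Brown: r = 2(0.614) / (1 + 0.614) = 1.228 / 1.614 ≈ 0.761
SEM = 8.400 × √(1 − 0.761) = 8.400 × √0.239 ≈ 8.400 × 0.489 ≈ 4.108
SE_diff = √2 × SEM ≈ 5.809
z = 2 / 5.809 ≈ 0.344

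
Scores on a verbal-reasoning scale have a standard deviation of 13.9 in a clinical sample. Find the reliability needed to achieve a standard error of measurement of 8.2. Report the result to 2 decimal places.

0.65

Required reliability = 1 − (SEM/SD)² = 1 − 0.34802 ≈ 0.65198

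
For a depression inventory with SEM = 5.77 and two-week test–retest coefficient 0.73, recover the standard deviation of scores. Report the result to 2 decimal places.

SD = SEM / √(1 − r) = 5.77 / √0.27000 ≃ 5.77 / 0.51962 ≃ 11.10437

11.10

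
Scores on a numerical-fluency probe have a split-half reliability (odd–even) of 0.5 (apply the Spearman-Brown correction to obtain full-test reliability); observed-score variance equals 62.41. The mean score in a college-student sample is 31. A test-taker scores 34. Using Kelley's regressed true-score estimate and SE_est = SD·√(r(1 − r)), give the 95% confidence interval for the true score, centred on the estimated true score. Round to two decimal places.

[25.70, 40.30]

SD = √62.41 = 7.90000
r_full = 2·0.5 / (1 + 0.5) ≈ 0.66667
T̂ = r·X + (1 − r)·M = 0.66667·34 + 0.33333·31 ≈ 22.66667 + 10.33333 ≈ 33.00000
SE_est = SD · √(r(1 − r)) = 7.90000 · √0.22222 ≈ 7.90000 · 0.47140 ≈ 3.72410
95% CI: 33.00000 ± 7.29923 ≈ (25.70077, 40.29923)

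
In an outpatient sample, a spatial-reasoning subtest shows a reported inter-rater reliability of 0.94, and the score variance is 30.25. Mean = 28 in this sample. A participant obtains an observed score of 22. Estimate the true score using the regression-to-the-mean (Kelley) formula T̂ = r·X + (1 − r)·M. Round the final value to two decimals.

22.36

T̂ = r·X + (1 − r)·M = 0.9400*22 + 0.0600*28 = 20.6800 + 1.6800 ≈ 22.3600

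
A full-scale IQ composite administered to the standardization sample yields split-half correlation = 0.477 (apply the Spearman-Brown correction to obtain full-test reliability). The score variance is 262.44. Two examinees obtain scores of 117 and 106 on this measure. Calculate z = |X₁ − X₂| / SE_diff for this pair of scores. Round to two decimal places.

SD = √262.44 = 16.200
Spearman-Brown: r = 2(0.477) / (1 + 0.477) = 0.954 / 1.477 ≈ 0.646
SEM = 16.200 · √(1 − 0.646) = 16.200 · √0.354 ≈ 16.200 · 0.595 ≈ 9.640
Standard error of the difference = 9.640·√2 ≈ 13.633
z = |117 − 106| / 13.633 = 11 / 13.633 ≈ 0.807

0.81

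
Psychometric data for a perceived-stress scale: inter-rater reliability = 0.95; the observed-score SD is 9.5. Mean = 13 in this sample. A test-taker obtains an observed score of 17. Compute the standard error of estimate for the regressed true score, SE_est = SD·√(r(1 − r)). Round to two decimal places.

2.07

SE_est = 9.50000·√[r(1 − r)] ≈ 2.07048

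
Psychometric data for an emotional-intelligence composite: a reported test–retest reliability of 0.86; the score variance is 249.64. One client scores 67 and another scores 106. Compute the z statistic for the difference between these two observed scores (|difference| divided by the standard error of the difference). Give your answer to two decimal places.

4.66

σ = 249.64^(1/2) = 15.80000
The standard error of measurement is 15.80000×√(1 − 0.86000) ≈ 15.80000×0.37417 ≈ 5.91182.
Standard error of the difference = 5.91182·√2 ≈ 8.36057
z = 39 / 8.36057 ≈ 4.66475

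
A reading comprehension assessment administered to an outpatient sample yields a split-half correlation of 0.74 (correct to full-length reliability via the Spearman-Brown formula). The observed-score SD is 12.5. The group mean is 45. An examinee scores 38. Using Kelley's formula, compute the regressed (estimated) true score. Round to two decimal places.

39.05

Spearman-Brown: r = 2(0.74) / (1 + 0.74) = 1.48000 / 1.74000 ≈ 0.85057
Estimated true score = 0.85057·38 + (1 − 0.85057)·45 ≈ 39.04598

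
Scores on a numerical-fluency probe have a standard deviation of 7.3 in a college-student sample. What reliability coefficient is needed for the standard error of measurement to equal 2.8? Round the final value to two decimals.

r = 1 − (SEM / SD)² = 1 − (2.8000 / 7.3)² ≈ 1 − 0.1471 ≈ 0.8529

0.85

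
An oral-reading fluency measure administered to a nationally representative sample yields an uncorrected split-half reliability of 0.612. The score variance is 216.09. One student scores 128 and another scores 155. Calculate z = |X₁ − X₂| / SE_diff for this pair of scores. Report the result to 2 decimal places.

2.65

σ = 216.09^(1/2) = 14.700
Full-length reliability (Spearman-Brown) = 2(0.612)/(1+0.612) ≈ 0.759
SEM = 14.700·√(1 − 0.759) ≈ 7.212
SE_diff = √2 · SEM ≈ 10.199
z = 27 / 10.199 ≈ 2.647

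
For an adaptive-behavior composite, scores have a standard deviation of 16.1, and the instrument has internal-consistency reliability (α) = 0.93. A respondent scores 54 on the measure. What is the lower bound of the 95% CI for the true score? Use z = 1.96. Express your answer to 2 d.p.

SEM = 16.100 * √(1 − 0.930) = 16.100 * √0.070 ≈ 16.100 * 0.265 ≈ 4.260
Margin = 1.96 * 4.260 ≈ 8.349
Lower bound: 54 − 8.349 = 45.651

45.65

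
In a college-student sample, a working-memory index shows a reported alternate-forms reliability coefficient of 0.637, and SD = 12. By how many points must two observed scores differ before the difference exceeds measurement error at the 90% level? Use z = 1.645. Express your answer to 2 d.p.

SEM = 12.00000 × √(1 − 0.63700) = 12.00000 × √0.36300 ≃ 12.00000 × 0.60249 ≃ 7.22994
Standard error of the difference = 7.22994·√2 ≃ 10.22468
Smallest detectable difference = 1.645×10.22468 ≃ 16.81959

16.82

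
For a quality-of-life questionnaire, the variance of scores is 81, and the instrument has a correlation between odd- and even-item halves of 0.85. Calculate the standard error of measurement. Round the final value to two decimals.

2.56

SD = √81 ≈ 9.000
Spearman-Brown: r = 2(0.85) / (1 + 0.85) = 1.700 / 1.850 ≈ 0.919
SEM = 9.000 · √(1 − 0.919) = 9.000 · √0.081 ≈ 9.000 · 0.285 ≈ 2.563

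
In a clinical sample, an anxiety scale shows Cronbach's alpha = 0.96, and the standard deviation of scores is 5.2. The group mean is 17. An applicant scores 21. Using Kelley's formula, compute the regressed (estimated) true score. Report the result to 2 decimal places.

T̂ = 0.9600(21) + 0.0400(17) ≈ 20.8400

20.84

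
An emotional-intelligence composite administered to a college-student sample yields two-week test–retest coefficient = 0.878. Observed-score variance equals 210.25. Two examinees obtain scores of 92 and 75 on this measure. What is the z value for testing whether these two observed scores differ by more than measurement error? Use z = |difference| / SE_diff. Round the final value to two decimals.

2.37

SD = √210.25 ≈ 14.500
SEM = 14.500 · √(1 − 0.878) = 14.500 · √0.122 ≈ 14.500 · 0.349 ≈ 5.065
SE_diff = √2 · SEM ≈ 7.162
z = 17 / 7.162 ≈ 2.373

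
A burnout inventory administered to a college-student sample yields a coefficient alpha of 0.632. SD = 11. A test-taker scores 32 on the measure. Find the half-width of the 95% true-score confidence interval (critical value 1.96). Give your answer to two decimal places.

SEM = 11.0000×√(1 − 0.6320) ≈ 6.6729
1.96 × SEM ≈ 13.0789

13.08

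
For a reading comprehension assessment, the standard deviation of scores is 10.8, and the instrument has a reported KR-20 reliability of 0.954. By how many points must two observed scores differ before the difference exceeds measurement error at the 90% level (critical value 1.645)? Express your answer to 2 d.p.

5.39

SEM = 10.8000 × √(1 − 0.9540) = 10.8000 × √0.0460 ≈ 10.8000 × 0.2145 ≈ 2.3163
SE_diff = √2 × SEM ≈ 3.2758
Minimum reliable difference = 1.645 × SE_diff ≈ 1.645 × 3.2758 ≈ 5.3887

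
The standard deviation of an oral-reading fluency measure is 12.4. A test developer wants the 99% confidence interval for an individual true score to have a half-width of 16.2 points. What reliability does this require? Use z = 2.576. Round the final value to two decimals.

SEM needed = half-width / z = 16.2/2.576 ≃ 6.2888
r = 1 − (6.2888/12.4)² ≃ 1 − 0.2572 ≃ 0.7428

0.74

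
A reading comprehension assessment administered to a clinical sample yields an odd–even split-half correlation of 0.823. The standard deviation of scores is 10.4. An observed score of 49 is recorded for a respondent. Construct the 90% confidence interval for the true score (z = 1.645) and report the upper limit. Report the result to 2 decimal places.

r_full = 2·0.823 / (1 + 0.823) ≈ 0.903
SEM = 10.400 · √(1 − 0.903) = 10.400 · √0.097 ≈ 10.400 · 0.312 ≈ 3.241
1.645 · SEM ≈ 5.331
Upper bound: 49 + 5.331 = 54.331

54.33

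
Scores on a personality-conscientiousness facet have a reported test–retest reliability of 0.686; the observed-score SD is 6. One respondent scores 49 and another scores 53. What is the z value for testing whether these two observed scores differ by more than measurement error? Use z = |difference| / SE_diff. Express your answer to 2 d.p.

0.84

The standard error of measurement is 6.000·√(1 − 0.686) ≈ 6.000·0.560 ≈ 3.362.
SE_diff = SEM · √2 ≈ 3.362 · 1.414 ≈ 4.755
z = 4 / 4.755 ≈ 0.841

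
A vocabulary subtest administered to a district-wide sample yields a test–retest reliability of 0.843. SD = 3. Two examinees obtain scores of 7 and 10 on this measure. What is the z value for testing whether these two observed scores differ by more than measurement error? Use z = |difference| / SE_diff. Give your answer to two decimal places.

SEM = 3.00000*√(1 − 0.84300) ≈ 1.18870
SE_diff = √2 * SEM ≈ 1.68107
z = 3 / 1.68107 ≈ 1.78458

1.78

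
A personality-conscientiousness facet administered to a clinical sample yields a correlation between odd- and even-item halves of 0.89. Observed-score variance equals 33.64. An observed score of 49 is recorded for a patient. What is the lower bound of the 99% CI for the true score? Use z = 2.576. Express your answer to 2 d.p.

σ = 33.64^(1/2) = 5.8000
r_full = 2·0.89 / (1 + 0.89) ≈ 0.9418
SEM = 5.8000 * √(1 − 0.9418) = 5.8000 * √0.0582 ≈ 5.8000 * 0.2412 ≈ 1.3992
2.576 * SEM ≈ 3.6045
Lower limit = 49 − 3.6045 ≈ 45.3955

45.40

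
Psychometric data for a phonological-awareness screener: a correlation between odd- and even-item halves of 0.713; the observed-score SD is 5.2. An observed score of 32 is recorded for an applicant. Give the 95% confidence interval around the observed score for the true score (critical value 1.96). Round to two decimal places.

[27.83, 36.17]

Full-length reliability (Spearman-Brown) = 2(0.713)/(1+0.713) ≃ 0.832
The standard error of measurement is 5.200×√(1 − 0.832) ≃ 5.200×0.409 ≃ 2.128.
Margin = 1.96 × 2.128 ≃ 4.172
95% CI: 32 ± 4.172 = [27.828, 36.172]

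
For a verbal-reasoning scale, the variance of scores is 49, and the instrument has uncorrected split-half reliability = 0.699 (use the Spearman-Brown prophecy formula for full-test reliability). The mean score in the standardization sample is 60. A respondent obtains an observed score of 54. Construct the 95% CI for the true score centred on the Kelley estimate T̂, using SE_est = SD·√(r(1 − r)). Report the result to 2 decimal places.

[49.82, 60.30]

SD = √49 ≈ 7.0000
Full-length reliability (Spearman-Brown) = 2(0.699)/(1+0.699) ≈ 0.8228
T̂ = 0.8228(54) + 0.1772(60) ≈ 55.0630
SE_est = SD * √(r(1 − r)) = 7.0000 * √0.1458 ≈ 7.0000 * 0.3818 ≈ 2.6726
CI = 55.0630 ± 1.96 * 2.6726 → [49.8246, 60.3014]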